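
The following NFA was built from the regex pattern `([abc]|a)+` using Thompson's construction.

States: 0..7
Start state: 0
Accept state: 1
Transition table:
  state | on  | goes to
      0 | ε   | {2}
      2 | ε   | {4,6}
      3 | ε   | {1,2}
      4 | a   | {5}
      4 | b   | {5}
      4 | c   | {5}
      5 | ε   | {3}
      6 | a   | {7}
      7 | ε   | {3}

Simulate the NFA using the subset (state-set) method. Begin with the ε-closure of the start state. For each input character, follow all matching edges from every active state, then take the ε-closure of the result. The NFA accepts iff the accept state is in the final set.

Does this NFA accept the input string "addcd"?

Answer: REJECT

Steps:
initial (ε-close {0}): {0,2,4,6}
'a' @ 1: {1,2,3,4,5,6,7}  (accept∈set)
'd' @ 2: {}  — no active states
rest 'dcd' ignored (set empty)
end set {} — state 1 not in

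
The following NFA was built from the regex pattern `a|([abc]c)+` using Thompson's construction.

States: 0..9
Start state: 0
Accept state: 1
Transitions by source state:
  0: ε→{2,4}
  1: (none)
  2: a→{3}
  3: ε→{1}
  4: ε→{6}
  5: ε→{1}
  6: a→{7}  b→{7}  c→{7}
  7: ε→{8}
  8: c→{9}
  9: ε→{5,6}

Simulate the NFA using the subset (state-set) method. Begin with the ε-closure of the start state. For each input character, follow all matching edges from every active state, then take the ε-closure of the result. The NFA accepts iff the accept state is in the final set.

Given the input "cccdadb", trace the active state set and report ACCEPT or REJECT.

Answer: REJECT

Derivation:
start: ε-closure({0}) = {0,2,4,6}
'c' @ 1: {7,8}
'c' @ 2: {1,5,6,9}  [accepting]
'c' @ 3: {7,8}
'd' @ 4: {}  — state set empty
rest 'adb' ignored (set empty)
end set {} — state 1 not in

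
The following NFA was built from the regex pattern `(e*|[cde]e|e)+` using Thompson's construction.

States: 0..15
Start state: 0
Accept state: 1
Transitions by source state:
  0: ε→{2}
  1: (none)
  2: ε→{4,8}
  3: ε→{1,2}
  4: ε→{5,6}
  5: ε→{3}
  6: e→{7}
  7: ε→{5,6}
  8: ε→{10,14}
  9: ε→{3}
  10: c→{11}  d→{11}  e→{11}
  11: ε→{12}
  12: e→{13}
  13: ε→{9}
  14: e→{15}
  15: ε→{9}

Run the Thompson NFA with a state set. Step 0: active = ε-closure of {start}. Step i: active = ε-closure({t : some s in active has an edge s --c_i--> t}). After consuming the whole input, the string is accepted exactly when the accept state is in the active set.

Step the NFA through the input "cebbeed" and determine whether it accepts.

Answer: REJECT

Trace:
initial (ε-close {0}): {0,1,2,3,4,5,6,8,10,14}
'c' @ 1: {11,12}
'e' @ 2: {1,2,3,4,5,6,8,9,10,13,14}  [accepting]
'b' @ 3: {}  — dead — no transitions
rest 'beed' ignored (set empty)
end set {} — state 1 not in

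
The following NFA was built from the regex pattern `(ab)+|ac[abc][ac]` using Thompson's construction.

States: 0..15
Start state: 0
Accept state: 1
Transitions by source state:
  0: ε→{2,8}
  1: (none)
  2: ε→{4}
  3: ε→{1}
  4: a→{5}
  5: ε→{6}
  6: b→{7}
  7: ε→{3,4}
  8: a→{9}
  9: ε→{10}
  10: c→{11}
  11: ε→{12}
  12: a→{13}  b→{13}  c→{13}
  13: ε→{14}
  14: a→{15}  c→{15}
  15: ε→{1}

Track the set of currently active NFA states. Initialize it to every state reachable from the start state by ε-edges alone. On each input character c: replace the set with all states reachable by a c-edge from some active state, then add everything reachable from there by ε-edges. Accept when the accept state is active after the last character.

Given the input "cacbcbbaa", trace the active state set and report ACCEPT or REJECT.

initial (ε-close {0}): {0,2,4,8}
'c' @ 1: {}  — no active states
rest 'acbcbbaa' ignored (set empty)
end set {} — state 1 not in

Answer: REJECT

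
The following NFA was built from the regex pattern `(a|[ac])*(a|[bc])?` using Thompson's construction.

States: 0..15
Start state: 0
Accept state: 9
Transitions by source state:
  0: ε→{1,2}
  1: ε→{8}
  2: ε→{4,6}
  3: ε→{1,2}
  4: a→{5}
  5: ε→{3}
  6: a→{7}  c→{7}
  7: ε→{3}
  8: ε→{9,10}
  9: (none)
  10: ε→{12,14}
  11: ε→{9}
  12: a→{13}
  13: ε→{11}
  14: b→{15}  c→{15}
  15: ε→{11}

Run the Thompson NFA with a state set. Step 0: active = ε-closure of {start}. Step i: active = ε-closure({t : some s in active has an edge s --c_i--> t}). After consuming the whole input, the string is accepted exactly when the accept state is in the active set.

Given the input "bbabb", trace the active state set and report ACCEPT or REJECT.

start: ε-closure({0}) = {0,1,2,4,6,8,9,10,12,14}
'b' @ 1: {9,11,15}  ✓accept
'b' @ 2: {}  — state set empty
rest 'abb' ignored (set empty)
end set {} — state 9 not in

Answer: REJECT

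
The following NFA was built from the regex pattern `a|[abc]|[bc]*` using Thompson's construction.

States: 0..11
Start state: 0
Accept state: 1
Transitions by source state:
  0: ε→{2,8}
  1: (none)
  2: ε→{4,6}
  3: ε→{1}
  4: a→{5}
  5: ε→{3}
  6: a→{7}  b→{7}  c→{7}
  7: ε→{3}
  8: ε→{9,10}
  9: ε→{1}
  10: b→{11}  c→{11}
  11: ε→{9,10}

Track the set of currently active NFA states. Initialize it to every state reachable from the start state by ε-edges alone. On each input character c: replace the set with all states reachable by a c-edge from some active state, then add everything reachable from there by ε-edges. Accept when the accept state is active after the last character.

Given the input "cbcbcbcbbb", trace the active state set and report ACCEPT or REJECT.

initial (ε-close {0}): {0,1,2,4,6,8,9,10}
'c' @ 1: {1,3,7,9,10,11}  ✓accept
'b' @ 2: {1,9,10,11}  ✓accept
'c' @ 3: {1,9,10,11}  ✓accept
'b' @ 4: {1,9,10,11}  ✓accept
'c' @ 5: {1,9,10,11}  ✓accept
'b' @ 6: {1,9,10,11}  ✓accept
'c' @ 7: {1,9,10,11}  ✓accept
'b' @ 8: {1,9,10,11}  ✓accept
'b' @ 9: {1,9,10,11}  ✓accept
'b' @ 10: {1,9,10,11}  ✓accept
after full input: {1,9,10,11}  (accept=1 in)

Answer: ACCEPT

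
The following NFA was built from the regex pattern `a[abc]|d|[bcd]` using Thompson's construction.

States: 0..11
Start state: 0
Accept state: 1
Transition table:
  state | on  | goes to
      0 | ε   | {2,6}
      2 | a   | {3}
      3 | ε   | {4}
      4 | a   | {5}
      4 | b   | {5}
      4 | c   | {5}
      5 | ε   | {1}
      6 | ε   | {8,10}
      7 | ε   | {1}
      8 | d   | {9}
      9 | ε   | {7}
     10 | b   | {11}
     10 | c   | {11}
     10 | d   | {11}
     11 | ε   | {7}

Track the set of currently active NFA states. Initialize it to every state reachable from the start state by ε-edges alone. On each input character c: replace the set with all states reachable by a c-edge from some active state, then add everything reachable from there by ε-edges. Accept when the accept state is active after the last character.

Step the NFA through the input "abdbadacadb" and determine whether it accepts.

Answer: REJECT

Steps:
initial (ε-close {0}): {0,2,6,8,10}
'a' @ 1: {3,4}
'b' @ 2: {1,5}  ✓accept
'd' @ 3: {}  — state set empty
rest 'badacadb' ignored (set empty)
after full input: {}  (accept=1 not in)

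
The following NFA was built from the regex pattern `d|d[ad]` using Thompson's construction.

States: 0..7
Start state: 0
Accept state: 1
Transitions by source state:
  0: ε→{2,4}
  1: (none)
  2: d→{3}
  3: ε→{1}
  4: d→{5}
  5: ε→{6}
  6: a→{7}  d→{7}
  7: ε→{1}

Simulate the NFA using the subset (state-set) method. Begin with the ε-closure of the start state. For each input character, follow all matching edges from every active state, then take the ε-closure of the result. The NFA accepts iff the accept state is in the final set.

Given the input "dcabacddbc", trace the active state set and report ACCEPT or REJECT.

Answer: REJECT

Steps:
S₀ = ε-closure({0}) = {0,2,4}
'd' @ 1: {1,3,5,6}  ✓accept
'c' @ 2: {}  — no active states
rest 'abacddbc' ignored (set empty)
final: {}; accept 1 not in set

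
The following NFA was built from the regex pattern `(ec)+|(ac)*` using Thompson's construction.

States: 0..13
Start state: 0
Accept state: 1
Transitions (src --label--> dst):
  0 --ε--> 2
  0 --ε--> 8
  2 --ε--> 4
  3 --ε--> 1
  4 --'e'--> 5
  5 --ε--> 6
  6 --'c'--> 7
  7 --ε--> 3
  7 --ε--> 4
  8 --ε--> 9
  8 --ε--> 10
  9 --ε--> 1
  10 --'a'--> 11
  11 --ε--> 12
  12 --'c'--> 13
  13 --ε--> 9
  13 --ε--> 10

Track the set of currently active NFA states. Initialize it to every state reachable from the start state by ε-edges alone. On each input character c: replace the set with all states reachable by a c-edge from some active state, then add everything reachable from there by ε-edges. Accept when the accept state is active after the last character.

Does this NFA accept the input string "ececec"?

S₀ = ε-closure({0}) = {0,1,2,4,8,9,10}
'e' @ 1: {5,6}
'c' @ 2: {1,3,4,7}  [accepting]
'e' @ 3: {5,6}
'c' @ 4: {1,3,4,7}  [accepting]
'e' @ 5: {5,6}
'c' @ 6: {1,3,4,7}  [accepting]
final: {1,3,4,7}; accept 1 in set

Answer: ACCEPT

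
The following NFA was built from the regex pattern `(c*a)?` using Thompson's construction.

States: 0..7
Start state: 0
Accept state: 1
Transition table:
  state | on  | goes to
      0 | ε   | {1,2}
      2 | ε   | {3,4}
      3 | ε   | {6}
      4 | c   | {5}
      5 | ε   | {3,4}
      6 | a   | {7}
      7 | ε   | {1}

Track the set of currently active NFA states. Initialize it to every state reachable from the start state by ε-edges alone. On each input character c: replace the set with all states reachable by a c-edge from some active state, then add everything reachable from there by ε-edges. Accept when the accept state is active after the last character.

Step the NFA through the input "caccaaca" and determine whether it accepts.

S₀ = ε-closure({0}) = {0,1,2,3,4,6}
'c' @ 1: {3,4,5,6}
'a' @ 2: {1,7}  (accept∈set)
'c' @ 3: {}  — no active states
rest 'caaca' ignored (set empty)
final: {}; accept 1 not in set

Answer: REJECT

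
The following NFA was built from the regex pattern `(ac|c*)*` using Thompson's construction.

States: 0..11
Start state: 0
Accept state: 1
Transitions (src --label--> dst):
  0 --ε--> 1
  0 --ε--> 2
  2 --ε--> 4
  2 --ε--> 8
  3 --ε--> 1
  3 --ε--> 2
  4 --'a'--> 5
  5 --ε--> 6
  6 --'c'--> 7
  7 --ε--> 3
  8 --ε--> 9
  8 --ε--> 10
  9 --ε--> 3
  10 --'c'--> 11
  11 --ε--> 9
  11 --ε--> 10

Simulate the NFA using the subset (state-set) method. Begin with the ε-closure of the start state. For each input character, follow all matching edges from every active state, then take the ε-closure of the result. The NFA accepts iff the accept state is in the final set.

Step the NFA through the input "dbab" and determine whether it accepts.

start: ε-closure({0}) = {0,1,2,3,4,8,9,10}
'd' @ 1: {}  — state set empty
rest 'bab' ignored (set empty)
end set {} — state 1 not in

Answer: REJECT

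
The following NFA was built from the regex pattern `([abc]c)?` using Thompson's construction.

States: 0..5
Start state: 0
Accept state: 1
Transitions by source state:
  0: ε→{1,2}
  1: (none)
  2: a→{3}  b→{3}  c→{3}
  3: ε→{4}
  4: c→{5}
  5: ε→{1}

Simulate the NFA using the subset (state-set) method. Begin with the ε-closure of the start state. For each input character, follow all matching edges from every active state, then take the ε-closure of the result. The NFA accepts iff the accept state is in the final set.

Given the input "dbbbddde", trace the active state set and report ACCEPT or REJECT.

Answer: REJECT

Derivation:
S₀ = ε-closure({0}) = {0,1,2}
'd' @ 1: {}  — dead — no transitions
rest 'bbbddde' ignored (set empty)
final: {}; accept 1 not in set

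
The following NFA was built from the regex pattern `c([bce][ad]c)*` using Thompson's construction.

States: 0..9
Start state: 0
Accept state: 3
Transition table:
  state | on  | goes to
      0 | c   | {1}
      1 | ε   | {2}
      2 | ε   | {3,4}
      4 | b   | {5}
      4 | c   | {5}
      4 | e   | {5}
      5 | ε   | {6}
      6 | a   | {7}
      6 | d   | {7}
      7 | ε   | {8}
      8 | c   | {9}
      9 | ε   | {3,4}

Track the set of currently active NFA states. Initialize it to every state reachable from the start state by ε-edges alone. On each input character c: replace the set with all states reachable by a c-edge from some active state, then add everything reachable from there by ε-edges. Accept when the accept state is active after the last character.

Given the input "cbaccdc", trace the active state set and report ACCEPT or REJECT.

initial (ε-close {0}): {0}
'c' @ 1: {1,2,3,4}  (accept∈set)
'b' @ 2: {5,6}
'a' @ 3: {7,8}
'c' @ 4: {3,4,9}  (accept∈set)
'c' @ 5: {5,6}
'd' @ 6: {7,8}
'c' @ 7: {3,4,9}  (accept∈set)
end set {3,4,9} — state 3 in

Answer: ACCEPT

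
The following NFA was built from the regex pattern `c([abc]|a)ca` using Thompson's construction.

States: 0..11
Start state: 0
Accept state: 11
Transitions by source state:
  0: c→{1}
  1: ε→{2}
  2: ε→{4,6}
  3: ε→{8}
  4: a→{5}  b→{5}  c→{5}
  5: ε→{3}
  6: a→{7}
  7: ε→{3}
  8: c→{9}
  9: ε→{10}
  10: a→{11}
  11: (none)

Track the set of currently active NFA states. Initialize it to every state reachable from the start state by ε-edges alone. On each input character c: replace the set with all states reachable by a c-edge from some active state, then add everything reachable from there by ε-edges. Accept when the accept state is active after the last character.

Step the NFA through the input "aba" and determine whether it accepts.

Answer: REJECT

Steps:
S₀ = ε-closure({0}) = {0}
'a' @ 1: {}  — dead — no transitions
rest 'ba' ignored (set empty)
end set {} — state 11 not in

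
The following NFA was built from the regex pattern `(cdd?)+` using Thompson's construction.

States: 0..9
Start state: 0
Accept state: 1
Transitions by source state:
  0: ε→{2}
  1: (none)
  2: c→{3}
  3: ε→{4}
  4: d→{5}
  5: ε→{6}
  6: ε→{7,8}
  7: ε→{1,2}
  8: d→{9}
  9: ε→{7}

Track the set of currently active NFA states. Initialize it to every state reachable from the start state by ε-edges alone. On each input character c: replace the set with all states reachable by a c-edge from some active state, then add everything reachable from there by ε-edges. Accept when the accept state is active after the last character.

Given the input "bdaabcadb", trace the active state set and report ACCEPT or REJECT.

start: ε-closure({0}) = {0,2}
'b' @ 1: {}  — state set empty
rest 'daabcadb' ignored (set empty)
after full input: {}  (accept=1 not in)

Answer: REJECT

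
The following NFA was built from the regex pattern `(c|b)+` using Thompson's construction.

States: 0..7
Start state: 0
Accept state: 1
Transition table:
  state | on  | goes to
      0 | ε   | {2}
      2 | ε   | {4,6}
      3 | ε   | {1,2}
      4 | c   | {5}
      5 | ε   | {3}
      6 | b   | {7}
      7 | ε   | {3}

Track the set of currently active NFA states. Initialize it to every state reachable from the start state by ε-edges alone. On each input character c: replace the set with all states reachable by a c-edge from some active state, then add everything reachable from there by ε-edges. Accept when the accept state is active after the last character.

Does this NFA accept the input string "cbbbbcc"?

Answer: ACCEPT

Steps:
initial (ε-close {0}): {0,2,4,6}
'c' @ 1: {1,2,3,4,5,6}  ✓accept
'b' @ 2: {1,2,3,4,6,7}  ✓accept
'b' @ 3: {1,2,3,4,6,7}  ✓accept
'b' @ 4: {1,2,3,4,6,7}  ✓accept
'b' @ 5: {1,2,3,4,6,7}  ✓accept
'c' @ 6: {1,2,3,4,5,6}  ✓accept
'c' @ 7: {1,2,3,4,5,6}  ✓accept
after full input: {1,2,3,4,5,6}  (accept=1 in)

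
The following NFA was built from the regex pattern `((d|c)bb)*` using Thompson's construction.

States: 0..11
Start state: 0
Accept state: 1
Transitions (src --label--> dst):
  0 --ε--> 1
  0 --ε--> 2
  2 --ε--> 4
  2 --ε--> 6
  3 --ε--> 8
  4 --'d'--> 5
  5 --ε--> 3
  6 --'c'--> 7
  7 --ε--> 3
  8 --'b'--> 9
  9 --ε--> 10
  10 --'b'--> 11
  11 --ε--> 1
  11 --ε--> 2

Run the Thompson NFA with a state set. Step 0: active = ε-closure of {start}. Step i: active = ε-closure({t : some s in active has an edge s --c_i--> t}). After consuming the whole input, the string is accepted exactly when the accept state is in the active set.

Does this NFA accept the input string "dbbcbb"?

Answer: ACCEPT

Steps:
start: ε-closure({0}) = {0,1,2,4,6}
'd' @ 1: {3,5,8}
'b' @ 2: {9,10}
'b' @ 3: {1,2,4,6,11}  [accepting]
'c' @ 4: {3,7,8}
'b' @ 5: {9,10}
'b' @ 6: {1,2,4,6,11}  [accepting]
end set {1,2,4,6,11} — state 1 in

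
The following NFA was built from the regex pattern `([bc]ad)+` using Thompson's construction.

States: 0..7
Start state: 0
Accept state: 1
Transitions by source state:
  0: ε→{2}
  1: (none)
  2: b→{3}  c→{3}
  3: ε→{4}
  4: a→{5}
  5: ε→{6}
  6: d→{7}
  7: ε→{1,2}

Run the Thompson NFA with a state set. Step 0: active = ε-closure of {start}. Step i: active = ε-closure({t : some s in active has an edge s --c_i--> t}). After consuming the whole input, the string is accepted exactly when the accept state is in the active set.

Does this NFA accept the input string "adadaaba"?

S₀ = ε-closure({0}) = {0,2}
'a' @ 1: {}  — no active states
rest 'dadaaba' ignored (set empty)
after full input: {}  (accept=1 not in)

Answer: REJECT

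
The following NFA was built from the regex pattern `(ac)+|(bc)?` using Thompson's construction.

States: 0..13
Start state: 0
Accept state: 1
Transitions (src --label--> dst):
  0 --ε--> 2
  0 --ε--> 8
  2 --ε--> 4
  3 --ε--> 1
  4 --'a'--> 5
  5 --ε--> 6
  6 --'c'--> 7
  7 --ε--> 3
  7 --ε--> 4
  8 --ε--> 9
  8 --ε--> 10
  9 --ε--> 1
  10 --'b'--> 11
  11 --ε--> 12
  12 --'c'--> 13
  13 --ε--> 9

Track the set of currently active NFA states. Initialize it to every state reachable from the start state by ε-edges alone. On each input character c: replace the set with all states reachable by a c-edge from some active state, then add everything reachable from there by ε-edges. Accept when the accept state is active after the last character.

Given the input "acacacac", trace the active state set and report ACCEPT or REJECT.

Answer: ACCEPT

Trace:
start: ε-closure({0}) = {0,1,2,4,8,9,10}
'a' @ 1: {5,6}
'c' @ 2: {1,3,4,7}  [accepting]
'a' @ 3: {5,6}
'c' @ 4: {1,3,4,7}  [accepting]
'a' @ 5: {5,6}
'c' @ 6: {1,3,4,7}  [accepting]
'a' @ 7: {5,6}
'c' @ 8: {1,3,4,7}  [accepting]
end set {1,3,4,7} — state 1 in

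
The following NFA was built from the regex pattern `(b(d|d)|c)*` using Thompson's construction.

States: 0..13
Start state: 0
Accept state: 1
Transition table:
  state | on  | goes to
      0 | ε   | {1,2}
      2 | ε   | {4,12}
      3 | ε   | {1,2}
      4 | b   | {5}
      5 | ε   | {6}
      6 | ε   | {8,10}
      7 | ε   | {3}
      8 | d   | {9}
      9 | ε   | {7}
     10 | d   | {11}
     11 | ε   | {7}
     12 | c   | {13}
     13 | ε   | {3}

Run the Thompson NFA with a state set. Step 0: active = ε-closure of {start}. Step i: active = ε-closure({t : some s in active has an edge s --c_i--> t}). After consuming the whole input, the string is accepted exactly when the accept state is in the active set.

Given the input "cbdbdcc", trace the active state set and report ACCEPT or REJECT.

start: ε-closure({0}) = {0,1,2,4,12}
'c' @ 1: {1,2,3,4,12,13}  ✓accept
'b' @ 2: {5,6,8,10}
'd' @ 3: {1,2,3,4,7,9,11,12}  ✓accept
'b' @ 4: {5,6,8,10}
'd' @ 5: {1,2,3,4,7,9,11,12}  ✓accept
'c' @ 6: {1,2,3,4,12,13}  ✓accept
'c' @ 7: {1,2,3,4,12,13}  ✓accept
final: {1,2,3,4,12,13}; accept 1 in set

Answer: ACCEPT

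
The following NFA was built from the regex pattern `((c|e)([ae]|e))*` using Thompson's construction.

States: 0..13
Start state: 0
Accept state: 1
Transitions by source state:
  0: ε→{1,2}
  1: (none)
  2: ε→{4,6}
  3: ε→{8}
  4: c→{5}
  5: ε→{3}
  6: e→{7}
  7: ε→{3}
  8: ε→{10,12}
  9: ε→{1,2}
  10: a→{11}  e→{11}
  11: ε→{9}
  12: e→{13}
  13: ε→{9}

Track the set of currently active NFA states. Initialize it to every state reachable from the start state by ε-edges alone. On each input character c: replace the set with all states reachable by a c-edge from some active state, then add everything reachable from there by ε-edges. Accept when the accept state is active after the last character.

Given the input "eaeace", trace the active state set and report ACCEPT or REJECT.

Answer: ACCEPT

Steps:
initial (ε-close {0}): {0,1,2,4,6}
'e' @ 1: {3,7,8,10,12}
'a' @ 2: {1,2,4,6,9,11}  [accepting]
'e' @ 3: {3,7,8,10,12}
'a' @ 4: {1,2,4,6,9,11}  [accepting]
'c' @ 5: {3,5,8,10,12}
'e' @ 6: {1,2,4,6,9,11,13}  [accepting]
end set {1,2,4,6,9,11,13} — state 1 in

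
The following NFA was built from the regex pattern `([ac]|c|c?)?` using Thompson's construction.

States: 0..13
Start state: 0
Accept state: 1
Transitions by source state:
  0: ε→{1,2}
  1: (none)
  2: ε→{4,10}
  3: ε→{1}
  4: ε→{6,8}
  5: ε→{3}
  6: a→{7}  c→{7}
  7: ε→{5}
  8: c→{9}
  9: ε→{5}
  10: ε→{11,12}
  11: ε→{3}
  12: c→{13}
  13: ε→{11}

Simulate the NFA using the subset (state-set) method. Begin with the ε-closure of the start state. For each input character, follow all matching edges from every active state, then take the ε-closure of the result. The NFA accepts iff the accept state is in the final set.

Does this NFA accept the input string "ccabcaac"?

initial (ε-close {0}): {0,1,2,3,4,6,8,10,11,12}
'c' @ 1: {1,3,5,7,9,11,13}  [accepting]
'c' @ 2: {}  — no active states
rest 'abcaac' ignored (set empty)
end set {} — state 1 not in

Answer: REJECT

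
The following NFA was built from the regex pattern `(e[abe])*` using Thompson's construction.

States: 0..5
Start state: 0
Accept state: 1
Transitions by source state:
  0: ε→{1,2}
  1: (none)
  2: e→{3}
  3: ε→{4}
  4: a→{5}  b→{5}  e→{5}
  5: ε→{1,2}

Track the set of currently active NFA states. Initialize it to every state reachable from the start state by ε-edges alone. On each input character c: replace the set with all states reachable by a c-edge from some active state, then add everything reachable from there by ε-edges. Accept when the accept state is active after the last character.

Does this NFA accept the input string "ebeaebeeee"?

start: ε-closure({0}) = {0,1,2}
'e' @ 1: {3,4}
'b' @ 2: {1,2,5}  ✓accept
'e' @ 3: {3,4}
'a' @ 4: {1,2,5}  ✓accept
'e' @ 5: {3,4}
'b' @ 6: {1,2,5}  ✓accept
'e' @ 7: {3,4}
'e' @ 8: {1,2,5}  ✓accept
'e' @ 9: {3,4}
'e' @ 10: {1,2,5}  ✓accept
final: {1,2,5}; accept 1 in set

Answer: ACCEPT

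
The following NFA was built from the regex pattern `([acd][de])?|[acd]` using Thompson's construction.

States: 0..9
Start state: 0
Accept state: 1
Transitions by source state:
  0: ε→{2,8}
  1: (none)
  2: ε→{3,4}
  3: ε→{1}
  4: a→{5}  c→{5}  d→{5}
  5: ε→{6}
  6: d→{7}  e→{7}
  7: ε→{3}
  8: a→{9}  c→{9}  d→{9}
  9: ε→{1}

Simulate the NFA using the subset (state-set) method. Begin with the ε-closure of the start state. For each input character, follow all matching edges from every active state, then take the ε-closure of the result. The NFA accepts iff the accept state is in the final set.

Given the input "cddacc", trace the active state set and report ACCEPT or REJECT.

S₀ = ε-closure({0}) = {0,1,2,3,4,8}
'c' @ 1: {1,5,6,9}  ✓accept
'd' @ 2: {1,3,7}  ✓accept
'd' @ 3: {}  — dead — no transitions
rest 'acc' ignored (set empty)
after full input: {}  (accept=1 not in)

Answer: REJECT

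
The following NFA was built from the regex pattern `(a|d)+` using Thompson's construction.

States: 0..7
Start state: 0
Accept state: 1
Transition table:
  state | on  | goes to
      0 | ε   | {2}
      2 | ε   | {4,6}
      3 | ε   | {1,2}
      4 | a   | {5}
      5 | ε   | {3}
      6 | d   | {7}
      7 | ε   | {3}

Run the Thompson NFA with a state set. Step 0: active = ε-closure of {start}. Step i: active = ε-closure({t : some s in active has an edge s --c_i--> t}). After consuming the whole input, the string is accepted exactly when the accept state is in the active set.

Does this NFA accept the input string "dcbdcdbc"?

Answer: REJECT

Trace:
start: ε-closure({0}) = {0,2,4,6}
'd' @ 1: {1,2,3,4,6,7}  (accept∈set)
'c' @ 2: {}  — dead — no transitions
rest 'bdcdbc' ignored (set empty)
after full input: {}  (accept=1 not in)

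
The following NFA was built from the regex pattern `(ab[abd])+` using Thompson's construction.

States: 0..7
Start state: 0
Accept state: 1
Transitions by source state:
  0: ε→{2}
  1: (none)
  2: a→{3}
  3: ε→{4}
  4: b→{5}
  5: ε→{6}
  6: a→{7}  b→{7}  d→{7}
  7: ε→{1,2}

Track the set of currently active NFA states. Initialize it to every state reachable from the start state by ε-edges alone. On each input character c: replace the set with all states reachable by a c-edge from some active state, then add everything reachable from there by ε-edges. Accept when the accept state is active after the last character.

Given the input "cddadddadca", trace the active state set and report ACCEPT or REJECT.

start: ε-closure({0}) = {0,2}
'c' @ 1: {}  — dead — no transitions
rest 'ddadddadca' ignored (set empty)
final: {}; accept 1 not in set

Answer: REJECT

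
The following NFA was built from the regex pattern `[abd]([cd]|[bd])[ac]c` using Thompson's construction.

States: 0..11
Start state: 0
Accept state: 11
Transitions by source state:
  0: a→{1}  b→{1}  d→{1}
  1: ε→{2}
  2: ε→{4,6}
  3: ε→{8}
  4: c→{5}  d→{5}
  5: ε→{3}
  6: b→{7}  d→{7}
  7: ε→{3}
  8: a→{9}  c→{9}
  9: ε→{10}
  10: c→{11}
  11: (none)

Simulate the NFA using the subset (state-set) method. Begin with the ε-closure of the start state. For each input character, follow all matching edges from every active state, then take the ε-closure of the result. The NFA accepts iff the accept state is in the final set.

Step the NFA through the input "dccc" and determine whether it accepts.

Answer: ACCEPT

Steps:
initial (ε-close {0}): {0}
'd' @ 1: {1,2,4,6}
'c' @ 2: {3,5,8}
'c' @ 3: {9,10}
'c' @ 4: {11}  (accept∈set)
after full input: {11}  (accept=11 in)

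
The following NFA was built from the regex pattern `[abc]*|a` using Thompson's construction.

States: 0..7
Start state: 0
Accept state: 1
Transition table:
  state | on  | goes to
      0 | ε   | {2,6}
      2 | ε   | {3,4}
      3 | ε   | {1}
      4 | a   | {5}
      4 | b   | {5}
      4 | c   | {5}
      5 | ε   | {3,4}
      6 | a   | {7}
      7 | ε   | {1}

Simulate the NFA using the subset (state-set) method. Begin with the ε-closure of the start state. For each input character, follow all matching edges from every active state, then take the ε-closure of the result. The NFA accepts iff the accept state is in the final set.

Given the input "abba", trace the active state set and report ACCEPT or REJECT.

Answer: ACCEPT

Derivation:
start: ε-closure({0}) = {0,1,2,3,4,6}
'a' @ 1: {1,3,4,5,7}  (accept∈set)
'b' @ 2: {1,3,4,5}  (accept∈set)
'b' @ 3: {1,3,4,5}  (accept∈set)
'a' @ 4: {1,3,4,5}  (accept∈set)
end set {1,3,4,5} — state 1 in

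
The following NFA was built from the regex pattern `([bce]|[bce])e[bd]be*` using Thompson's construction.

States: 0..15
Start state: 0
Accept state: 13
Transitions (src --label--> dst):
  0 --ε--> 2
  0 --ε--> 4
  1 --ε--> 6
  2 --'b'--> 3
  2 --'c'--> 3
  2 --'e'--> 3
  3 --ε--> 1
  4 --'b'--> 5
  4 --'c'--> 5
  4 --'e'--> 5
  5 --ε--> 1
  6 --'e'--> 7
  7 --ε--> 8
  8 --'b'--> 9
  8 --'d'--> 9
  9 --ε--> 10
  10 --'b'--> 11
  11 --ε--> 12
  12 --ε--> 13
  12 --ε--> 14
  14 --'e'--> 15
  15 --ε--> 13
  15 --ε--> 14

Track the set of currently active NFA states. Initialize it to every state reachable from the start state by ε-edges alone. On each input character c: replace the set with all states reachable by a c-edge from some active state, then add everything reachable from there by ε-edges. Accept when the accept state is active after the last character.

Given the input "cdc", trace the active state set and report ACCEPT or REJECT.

Answer: REJECT

Trace:
initial (ε-close {0}): {0,2,4}
'c' @ 1: {1,3,5,6}
'd' @ 2: {}  — no active states
rest 'c' ignored (set empty)
final: {}; accept 13 not in set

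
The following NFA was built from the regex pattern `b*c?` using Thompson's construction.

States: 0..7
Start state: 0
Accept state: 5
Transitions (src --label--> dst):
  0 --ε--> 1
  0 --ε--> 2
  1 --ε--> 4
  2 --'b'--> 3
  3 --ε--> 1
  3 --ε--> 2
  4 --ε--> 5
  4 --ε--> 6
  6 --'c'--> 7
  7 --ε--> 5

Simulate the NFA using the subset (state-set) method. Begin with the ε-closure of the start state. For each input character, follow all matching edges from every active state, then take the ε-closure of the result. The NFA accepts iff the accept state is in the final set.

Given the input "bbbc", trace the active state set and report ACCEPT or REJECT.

Answer: ACCEPT

Trace:
start: ε-closure({0}) = {0,1,2,4,5,6}
'b' @ 1: {1,2,3,4,5,6}  [accepting]
'b' @ 2: {1,2,3,4,5,6}  [accepting]
'b' @ 3: {1,2,3,4,5,6}  [accepting]
'c' @ 4: {5,7}  [accepting]
end set {5,7} — state 5 in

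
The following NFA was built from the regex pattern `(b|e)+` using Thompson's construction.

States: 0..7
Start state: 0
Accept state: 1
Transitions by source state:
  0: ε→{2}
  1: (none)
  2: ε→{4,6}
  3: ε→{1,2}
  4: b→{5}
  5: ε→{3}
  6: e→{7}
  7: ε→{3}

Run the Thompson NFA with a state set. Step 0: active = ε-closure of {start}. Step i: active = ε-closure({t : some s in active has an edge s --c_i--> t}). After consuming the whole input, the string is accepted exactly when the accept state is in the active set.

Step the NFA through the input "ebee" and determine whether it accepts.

initial (ε-close {0}): {0,2,4,6}
'e' @ 1: {1,2,3,4,6,7}  (accept∈set)
'b' @ 2: {1,2,3,4,5,6}  (accept∈set)
'e' @ 3: {1,2,3,4,6,7}  (accept∈set)
'e' @ 4: {1,2,3,4,6,7}  (accept∈set)
end set {1,2,3,4,6,7} — state 1 in

Answer: ACCEPT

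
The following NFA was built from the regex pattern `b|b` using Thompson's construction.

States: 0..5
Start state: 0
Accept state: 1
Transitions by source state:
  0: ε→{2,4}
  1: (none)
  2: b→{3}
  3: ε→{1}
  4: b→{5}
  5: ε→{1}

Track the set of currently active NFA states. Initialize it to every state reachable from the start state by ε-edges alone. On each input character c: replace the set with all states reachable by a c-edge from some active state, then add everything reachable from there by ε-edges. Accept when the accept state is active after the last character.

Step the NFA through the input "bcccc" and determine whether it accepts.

start: ε-closure({0}) = {0,2,4}
'b' @ 1: {1,3,5}  [accepting]
'c' @ 2: {}  — no active states
rest 'ccc' ignored (set empty)
after full input: {}  (accept=1 not in)

Answer: REJECT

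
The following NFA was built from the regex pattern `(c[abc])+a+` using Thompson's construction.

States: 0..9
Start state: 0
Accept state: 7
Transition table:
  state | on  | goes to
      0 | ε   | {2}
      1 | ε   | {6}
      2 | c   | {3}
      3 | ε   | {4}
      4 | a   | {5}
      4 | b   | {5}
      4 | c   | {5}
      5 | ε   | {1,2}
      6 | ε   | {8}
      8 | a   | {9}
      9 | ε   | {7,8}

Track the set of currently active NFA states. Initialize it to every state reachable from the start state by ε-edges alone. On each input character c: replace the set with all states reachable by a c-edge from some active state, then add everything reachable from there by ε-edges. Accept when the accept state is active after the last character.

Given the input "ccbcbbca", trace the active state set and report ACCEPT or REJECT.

start: ε-closure({0}) = {0,2}
'c' @ 1: {3,4}
'c' @ 2: {1,2,5,6,8}
'b' @ 3: {}  — state set empty
rest 'cbbca' ignored (set empty)
after full input: {}  (accept=7 not in)

Answer: REJECT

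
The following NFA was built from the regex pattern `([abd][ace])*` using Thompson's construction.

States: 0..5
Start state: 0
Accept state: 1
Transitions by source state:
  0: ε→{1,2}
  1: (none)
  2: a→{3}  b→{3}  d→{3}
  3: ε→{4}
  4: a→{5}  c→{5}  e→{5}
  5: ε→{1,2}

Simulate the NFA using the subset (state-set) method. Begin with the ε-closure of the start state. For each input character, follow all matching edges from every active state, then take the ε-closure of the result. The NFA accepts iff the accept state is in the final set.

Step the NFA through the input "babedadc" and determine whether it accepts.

Answer: ACCEPT

Trace:
initial (ε-close {0}): {0,1,2}
'b' @ 1: {3,4}
'a' @ 2: {1,2,5}  [accepting]
'b' @ 3: {3,4}
'e' @ 4: {1,2,5}  [accepting]
'd' @ 5: {3,4}
'a' @ 6: {1,2,5}  [accepting]
'd' @ 7: {3,4}
'c' @ 8: {1,2,5}  [accepting]
end set {1,2,5} — state 1 in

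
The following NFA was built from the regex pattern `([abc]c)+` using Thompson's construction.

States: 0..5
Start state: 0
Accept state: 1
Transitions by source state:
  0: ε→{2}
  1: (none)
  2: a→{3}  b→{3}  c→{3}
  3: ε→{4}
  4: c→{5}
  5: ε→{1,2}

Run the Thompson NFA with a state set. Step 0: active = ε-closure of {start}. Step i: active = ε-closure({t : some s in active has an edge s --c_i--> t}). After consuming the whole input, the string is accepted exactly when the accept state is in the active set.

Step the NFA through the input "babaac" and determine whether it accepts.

initial (ε-close {0}): {0,2}
'b' @ 1: {3,4}
'a' @ 2: {}  — state set empty
rest 'baac' ignored (set empty)
after full input: {}  (accept=1 not in)

Answer: REJECT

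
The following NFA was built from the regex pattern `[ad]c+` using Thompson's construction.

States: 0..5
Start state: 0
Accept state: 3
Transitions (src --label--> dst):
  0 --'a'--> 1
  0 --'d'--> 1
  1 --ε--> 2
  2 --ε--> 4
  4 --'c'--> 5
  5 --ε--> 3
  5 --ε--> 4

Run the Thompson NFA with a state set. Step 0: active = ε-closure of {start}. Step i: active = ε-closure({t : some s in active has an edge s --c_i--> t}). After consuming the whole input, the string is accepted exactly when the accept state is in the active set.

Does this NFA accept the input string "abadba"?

initial (ε-close {0}): {0}
'a' @ 1: {1,2,4}
'b' @ 2: {}  — no active states
rest 'adba' ignored (set empty)
after full input: {}  (accept=3 not in)

Answer: REJECT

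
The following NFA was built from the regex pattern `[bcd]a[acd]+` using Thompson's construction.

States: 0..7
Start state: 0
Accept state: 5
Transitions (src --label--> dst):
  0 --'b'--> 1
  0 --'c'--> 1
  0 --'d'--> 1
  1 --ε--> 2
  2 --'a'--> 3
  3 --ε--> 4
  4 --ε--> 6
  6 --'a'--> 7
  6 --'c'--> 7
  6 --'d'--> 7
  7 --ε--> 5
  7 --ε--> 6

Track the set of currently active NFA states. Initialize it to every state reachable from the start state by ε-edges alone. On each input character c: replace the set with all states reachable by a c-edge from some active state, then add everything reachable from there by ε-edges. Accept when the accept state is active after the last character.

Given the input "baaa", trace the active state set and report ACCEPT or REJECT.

Answer: ACCEPT

Trace:
start: ε-closure({0}) = {0}
'b' @ 1: {1,2}
'a' @ 2: {3,4,6}
'a' @ 3: {5,6,7}  ✓accept
'a' @ 4: {5,6,7}  ✓accept
final: {5,6,7}; accept 5 in set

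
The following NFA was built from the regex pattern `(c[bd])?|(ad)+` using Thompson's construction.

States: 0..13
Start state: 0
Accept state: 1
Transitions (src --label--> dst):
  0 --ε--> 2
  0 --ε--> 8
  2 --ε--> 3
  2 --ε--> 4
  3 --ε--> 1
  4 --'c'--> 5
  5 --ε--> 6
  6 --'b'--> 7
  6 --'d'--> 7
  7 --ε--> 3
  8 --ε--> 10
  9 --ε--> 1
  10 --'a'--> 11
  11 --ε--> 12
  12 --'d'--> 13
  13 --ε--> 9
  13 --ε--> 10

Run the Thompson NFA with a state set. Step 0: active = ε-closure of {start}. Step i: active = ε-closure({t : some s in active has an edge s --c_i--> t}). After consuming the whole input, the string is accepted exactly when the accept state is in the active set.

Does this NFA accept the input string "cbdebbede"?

start: ε-closure({0}) = {0,1,2,3,4,8,10}
'c' @ 1: {5,6}
'b' @ 2: {1,3,7}  (accept∈set)
'd' @ 3: {}  — dead — no transitions
rest 'ebbede' ignored (set empty)
after full input: {}  (accept=1 not in)

Answer: REJECT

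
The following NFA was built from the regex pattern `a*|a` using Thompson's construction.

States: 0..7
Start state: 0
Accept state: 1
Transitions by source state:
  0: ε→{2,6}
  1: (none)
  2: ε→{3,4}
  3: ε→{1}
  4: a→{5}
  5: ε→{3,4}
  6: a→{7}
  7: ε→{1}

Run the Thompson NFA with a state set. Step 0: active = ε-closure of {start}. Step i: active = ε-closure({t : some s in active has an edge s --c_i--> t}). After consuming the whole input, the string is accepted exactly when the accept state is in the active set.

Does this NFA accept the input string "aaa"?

start: ε-closure({0}) = {0,1,2,3,4,6}
'a' @ 1: {1,3,4,5,7}  [accepting]
'a' @ 2: {1,3,4,5}  [accepting]
'a' @ 3: {1,3,4,5}  [accepting]
end set {1,3,4,5} — state 1 in

Answer: ACCEPT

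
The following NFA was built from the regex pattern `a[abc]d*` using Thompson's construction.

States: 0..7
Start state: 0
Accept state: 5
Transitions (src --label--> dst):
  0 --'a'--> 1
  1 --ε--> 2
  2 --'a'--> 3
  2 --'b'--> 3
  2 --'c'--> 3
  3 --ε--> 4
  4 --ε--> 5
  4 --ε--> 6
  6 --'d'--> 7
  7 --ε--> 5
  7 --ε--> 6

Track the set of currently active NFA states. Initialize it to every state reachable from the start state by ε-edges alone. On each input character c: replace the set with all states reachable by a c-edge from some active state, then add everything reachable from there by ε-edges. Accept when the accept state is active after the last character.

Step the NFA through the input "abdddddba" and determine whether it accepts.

Answer: REJECT

Steps:
S₀ = ε-closure({0}) = {0}
'a' @ 1: {1,2}
'b' @ 2: {3,4,5,6}  (accept∈set)
'd' @ 3: {5,6,7}  (accept∈set)
'd' @ 4: {5,6,7}  (accept∈set)
'd' @ 5: {5,6,7}  (accept∈set)
'd' @ 6: {5,6,7}  (accept∈set)
'd' @ 7: {5,6,7}  (accept∈set)
'b' @ 8: {}  — no active states
rest 'a' ignored (set empty)
after full input: {}  (accept=5 not in)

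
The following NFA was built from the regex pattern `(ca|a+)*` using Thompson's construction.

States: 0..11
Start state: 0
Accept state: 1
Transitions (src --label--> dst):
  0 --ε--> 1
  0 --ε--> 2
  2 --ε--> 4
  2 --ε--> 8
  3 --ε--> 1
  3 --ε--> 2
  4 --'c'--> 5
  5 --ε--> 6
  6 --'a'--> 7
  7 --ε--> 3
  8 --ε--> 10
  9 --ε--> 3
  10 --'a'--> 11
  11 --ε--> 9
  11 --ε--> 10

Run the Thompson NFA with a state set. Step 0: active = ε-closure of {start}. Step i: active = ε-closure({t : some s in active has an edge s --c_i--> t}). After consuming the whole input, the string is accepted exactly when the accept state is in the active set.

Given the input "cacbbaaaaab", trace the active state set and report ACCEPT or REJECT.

Answer: REJECT

Steps:
S₀ = ε-closure({0}) = {0,1,2,4,8,10}
'c' @ 1: {5,6}
'a' @ 2: {1,2,3,4,7,8,10}  ✓accept
'c' @ 3: {5,6}
'b' @ 4: {}  — state set empty
rest 'baaaaab' ignored (set empty)
after full input: {}  (accept=1 not in)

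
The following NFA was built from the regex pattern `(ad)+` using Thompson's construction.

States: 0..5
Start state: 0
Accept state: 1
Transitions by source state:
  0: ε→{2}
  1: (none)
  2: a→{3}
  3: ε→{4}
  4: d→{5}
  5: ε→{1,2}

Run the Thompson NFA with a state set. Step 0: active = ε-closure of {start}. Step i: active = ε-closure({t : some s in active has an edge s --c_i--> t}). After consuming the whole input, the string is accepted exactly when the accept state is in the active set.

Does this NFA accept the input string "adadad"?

Answer: ACCEPT

Derivation:
start: ε-closure({0}) = {0,2}
'a' @ 1: {3,4}
'd' @ 2: {1,2,5}  ✓accept
'a' @ 3: {3,4}
'd' @ 4: {1,2,5}  ✓accept
'a' @ 5: {3,4}
'd' @ 6: {1,2,5}  ✓accept
final: {1,2,5}; accept 1 in set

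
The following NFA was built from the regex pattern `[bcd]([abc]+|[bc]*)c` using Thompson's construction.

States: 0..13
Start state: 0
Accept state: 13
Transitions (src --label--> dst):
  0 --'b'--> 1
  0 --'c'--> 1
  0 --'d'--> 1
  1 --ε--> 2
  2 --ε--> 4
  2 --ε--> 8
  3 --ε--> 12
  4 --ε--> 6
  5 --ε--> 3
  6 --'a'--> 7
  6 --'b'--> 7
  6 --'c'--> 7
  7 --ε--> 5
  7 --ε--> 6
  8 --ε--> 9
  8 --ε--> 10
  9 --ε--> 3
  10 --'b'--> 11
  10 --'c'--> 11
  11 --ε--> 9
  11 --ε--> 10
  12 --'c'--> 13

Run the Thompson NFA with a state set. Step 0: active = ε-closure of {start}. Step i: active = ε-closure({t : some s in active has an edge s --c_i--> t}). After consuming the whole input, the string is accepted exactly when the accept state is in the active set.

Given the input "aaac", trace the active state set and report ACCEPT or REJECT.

Answer: REJECT

Trace:
initial (ε-close {0}): {0}
'a' @ 1: {}  — state set empty
rest 'aac' ignored (set empty)
after full input: {}  (accept=13 not in)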